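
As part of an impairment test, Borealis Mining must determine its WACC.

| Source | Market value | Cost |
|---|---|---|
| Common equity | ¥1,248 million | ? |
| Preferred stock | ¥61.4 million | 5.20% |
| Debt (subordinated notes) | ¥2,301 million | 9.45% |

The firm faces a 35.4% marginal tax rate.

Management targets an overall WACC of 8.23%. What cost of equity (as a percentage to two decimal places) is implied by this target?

Total capital V = 1248 + 61.4 + 2301 = 3610.4.
Equity weight = 1248/3610.4 = 0.3457.
Preferred weight = 61.4/3610.4 = 0.0170.
Subordinated notes weight = 2301/3610.4 = 0.6373.
Debt contribution = 0.6373 × 9.45% × (1 − 35.4%) = 3.8907%.
Preferred contribution = 0.0170 × 5.2% = 0.0884%.
Required equity contribution = 8.23% − 3.9791% = 4.2509%.
Re = 4.2509% / 0.3457 = 12.2976%.

12.30%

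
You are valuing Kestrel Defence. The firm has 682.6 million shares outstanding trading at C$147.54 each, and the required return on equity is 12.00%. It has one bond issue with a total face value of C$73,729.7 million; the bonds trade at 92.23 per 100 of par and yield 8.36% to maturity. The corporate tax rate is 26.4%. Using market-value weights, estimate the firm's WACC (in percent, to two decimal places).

9.64%

Market value of equity E = 147.54 × 682.6m = 100710.804m. Market value of debt D = 73729.7m × 92.23/100 = 68000.90231m.
Total capital V = 100710.804 + 68000.90231 = 168711.70631.
Equity: weight = 100710.804/168711.70631 = 0.5969; cost = 12%.
Bonds outstanding: weight = 68000.90231/168711.70631 = 0.4031; after-tax cost = 8.36% × (1 − 26.4%) = 6.1530%.
WACC = 0.5969 × 12.0000% + 0.4031 × 6.1530% = 9.6433%.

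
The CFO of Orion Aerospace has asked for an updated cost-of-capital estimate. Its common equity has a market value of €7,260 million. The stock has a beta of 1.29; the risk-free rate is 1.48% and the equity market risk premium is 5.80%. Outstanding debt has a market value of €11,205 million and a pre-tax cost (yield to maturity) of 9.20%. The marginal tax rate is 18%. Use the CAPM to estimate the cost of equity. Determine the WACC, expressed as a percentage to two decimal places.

Cost of equity via CAPM: Re = 1.48% + 1.29 × 5.8% = 8.9620%.
Total capital V = 7260 + 11205 = 18465.
Equity: weight = 7260/18465 = 0.3932; cost = 8.962%.
Debt: weight = 11205/18465 = 0.6068; after-tax cost = 9.2% × (1 − 18%) = 7.5440%.
WACC = 0.3932 × 8.9620% + 0.6068 × 7.5440% = 8.1015%.

8.10%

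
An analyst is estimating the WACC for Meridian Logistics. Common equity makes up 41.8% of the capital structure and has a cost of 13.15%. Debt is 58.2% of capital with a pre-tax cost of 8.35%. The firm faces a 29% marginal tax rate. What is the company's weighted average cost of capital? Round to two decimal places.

8.95%

After-tax cost of debt = 8.35% × (1 − 29%) = 5.9285%.
WACC = 0.418 × 13.1500% + 0.582 × 5.9285% = 8.9471%.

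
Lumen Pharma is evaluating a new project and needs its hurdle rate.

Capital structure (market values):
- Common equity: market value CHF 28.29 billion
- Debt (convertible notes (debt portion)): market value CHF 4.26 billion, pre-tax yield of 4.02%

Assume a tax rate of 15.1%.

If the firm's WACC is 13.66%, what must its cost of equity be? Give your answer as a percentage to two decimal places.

Total capital V = 28.29 + 4.26 = 32.55.
Equity weight = 28.29/32.55 = 0.8691.
Convertible notes (debt portion) weight = 4.26/32.55 = 0.1309.
Debt contribution = 0.1309 × 4.02% × (1 − 15.1%) = 0.4467%.
Required equity contribution = 13.66% − 0.4467% = 13.2133%.
Re = 13.2133% / 0.8691 = 15.2030%.

15.20%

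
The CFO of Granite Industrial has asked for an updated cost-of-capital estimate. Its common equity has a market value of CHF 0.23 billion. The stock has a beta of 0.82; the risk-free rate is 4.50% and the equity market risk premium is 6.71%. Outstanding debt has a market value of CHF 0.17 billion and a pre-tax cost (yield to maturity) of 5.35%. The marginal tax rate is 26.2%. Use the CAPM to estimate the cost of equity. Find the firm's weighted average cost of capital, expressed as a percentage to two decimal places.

Cost of equity via CAPM: Re = 4.5% + 0.82 × 6.71% = 10.0022%.
Total capital V = 0.23 + 0.17 = 0.4.
Equity: weight = 0.23/0.4 = 0.5750; cost = 10.0022%.
Debt: weight = 0.17/0.4 = 0.4250; after-tax cost = 5.35% × (1 − 26.2%) = 3.9483%.
WACC = 0.5750 × 10.0022% + 0.4250 × 3.9483% = 7.4293%.

7.43%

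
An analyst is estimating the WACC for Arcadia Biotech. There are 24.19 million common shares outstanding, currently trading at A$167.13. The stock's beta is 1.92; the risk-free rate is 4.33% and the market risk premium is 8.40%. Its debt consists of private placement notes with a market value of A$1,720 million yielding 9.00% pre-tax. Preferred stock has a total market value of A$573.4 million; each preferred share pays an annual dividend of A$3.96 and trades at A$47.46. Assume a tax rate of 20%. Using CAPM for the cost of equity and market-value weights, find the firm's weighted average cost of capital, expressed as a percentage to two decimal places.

Cost of equity via CAPM: Re = 4.33% + 1.92 × 8.4% = 20.4580%.
Cost of preferred: Rp = 3.96 / 47.46 = 8.3439%.
Market value of equity E = 167.13 × 24.19m = 4042.8747m.
Total capital V = 4042.8747 + 573.4 + 1720 = 6336.2747.
Equity: weight = 4042.8747/6336.2747 = 0.6381; cost = 20.458%.
Preferred: weight = 573.4/6336.2747 = 0.0905; cost = 8.3439%.
Private placement notes: weight = 1720/6336.2747 = 0.2715; after-tax cost = 9% × (1 − 20%) = 7.2000%.
WACC = 0.6381 × 20.4580% + 0.0905 × 8.3439% + 0.2715 × 7.2000% = 15.7628%.

15.76%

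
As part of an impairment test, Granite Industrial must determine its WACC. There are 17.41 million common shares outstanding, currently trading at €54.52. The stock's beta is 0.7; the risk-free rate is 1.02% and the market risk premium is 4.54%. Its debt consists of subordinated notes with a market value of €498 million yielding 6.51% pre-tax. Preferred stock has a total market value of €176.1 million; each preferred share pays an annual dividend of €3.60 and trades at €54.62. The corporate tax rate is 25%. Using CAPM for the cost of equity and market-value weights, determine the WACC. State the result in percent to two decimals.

4.67%

Cost of equity via CAPM: Re = 1.02% + 0.7 × 4.54% = 4.1980%.
Cost of preferred: Rp = 3.6 / 54.62 = 6.5910%.
Market value of equity E = 54.52 × 17.41m = 949.1932m.
Total capital V = 949.1932 + 176.1 + 498 = 1623.2932.
Equity: weight = 949.1932/1623.2932 = 0.5847; cost = 4.198%.
Preferred: weight = 176.1/1623.2932 = 0.1085; cost = 6.591%.
Subordinated notes: weight = 498/1623.2932 = 0.3068; after-tax cost = 6.51% × (1 − 25%) = 4.8825%.
WACC = 0.5847 × 4.1980% + 0.1085 × 6.5910% + 0.3068 × 4.8825% = 4.6676%.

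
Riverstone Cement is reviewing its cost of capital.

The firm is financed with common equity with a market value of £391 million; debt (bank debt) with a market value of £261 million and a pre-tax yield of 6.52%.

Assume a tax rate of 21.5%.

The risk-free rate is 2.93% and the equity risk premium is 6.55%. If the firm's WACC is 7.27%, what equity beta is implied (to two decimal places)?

Total capital V = 391 + 261 = 652.
Equity weight = 391/652 = 0.5997.
Bank debt weight = 261/652 = 0.4003.
Debt contribution = 0.4003 × 6.52% × (1 − 21.5%) = 2.0488%.
Required equity contribution = 7.27% − 2.0488% = 5.2211%  ⇒  Re = 8.7064%.
CAPM: 8.7064% = 2.93% + β × 6.55%  ⇒  β = 0.8819.

0.88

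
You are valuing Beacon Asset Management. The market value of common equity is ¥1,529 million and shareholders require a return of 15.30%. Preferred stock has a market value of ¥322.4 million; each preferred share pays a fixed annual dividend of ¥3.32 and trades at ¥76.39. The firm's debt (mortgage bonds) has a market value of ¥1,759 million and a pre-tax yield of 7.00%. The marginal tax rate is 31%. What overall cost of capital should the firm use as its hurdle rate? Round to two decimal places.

Cost of preferred: Rp = 3.32 / 76.39 = 4.3461%.
Total capital V = 1529 + 322.4 + 1759 = 3610.4.
Equity: weight = 1529/3610.4 = 0.4235; cost = 15.3%.
Preferred: weight = 322.4/3610.4 = 0.0893; cost = 4.3461%.
Mortgage bonds: weight = 1759/3610.4 = 0.4872; after-tax cost = 7% × (1 − 31%) = 4.8300%.
WACC = 0.4235 × 15.3000% + 0.0893 × 4.3461% + 0.4872 × 4.8300% = 9.2208%.

9.22%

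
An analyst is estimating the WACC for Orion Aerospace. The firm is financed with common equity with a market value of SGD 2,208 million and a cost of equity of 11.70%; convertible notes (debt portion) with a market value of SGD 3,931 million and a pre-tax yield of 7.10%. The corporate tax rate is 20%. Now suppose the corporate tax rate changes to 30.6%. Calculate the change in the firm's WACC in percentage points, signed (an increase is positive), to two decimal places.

Current WACC:
Total capital V = 2208 + 3931 = 6139.
Equity: weight = 2208/6139 = 0.3597; cost = 11.7%.
Convertible notes (debt portion): weight = 3931/6139 = 0.6403; after-tax cost = 7.1% × (1 − 20%) = 5.6800%.
WACC = 0.3597 × 11.7000% + 0.6403 × 5.6800% = 7.8452%.
After the change:
Total capital V = 2208 + 3931 = 6139.
Equity: weight = 2208/6139 = 0.3597; cost = 11.7%.
Convertible notes (debt portion): weight = 3931/6139 = 0.6403; after-tax cost = 7.1% × (1 − 30.6%) = 4.9274%.
WACC = 0.3597 × 11.7000% + 0.6403 × 4.9274% = 7.3633%.
Change in WACC = 7.3633% − 7.8452% = -0.4819 pp.

-0.48 pp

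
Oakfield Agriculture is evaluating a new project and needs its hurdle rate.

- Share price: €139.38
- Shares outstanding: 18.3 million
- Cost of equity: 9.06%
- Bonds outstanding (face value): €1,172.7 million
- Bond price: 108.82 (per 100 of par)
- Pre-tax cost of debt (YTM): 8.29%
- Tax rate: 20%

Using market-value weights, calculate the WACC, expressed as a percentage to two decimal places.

Market value of equity E = 139.38 × 18.3m = 2550.654m. Market value of debt D = 1172.7m × 108.82/100 = 1276.13214m.
Total capital V = 2550.654 + 1276.13214 = 3826.78614.
Equity: weight = 2550.654/3826.78614 = 0.6665; cost = 9.06%.
Bonds outstanding: weight = 1276.13214/3826.78614 = 0.3335; after-tax cost = 8.29% × (1 − 20%) = 6.6320%.
WACC = 0.6665 × 9.0600% + 0.3335 × 6.6320% = 8.2503%.

8.25%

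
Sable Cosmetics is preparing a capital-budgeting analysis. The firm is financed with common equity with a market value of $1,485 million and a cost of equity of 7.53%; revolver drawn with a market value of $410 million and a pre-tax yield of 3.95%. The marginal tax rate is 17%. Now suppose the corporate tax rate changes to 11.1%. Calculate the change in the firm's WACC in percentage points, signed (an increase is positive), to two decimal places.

Current WACC:
Total capital V = 1485 + 410 = 1895.
Equity: weight = 1485/1895 = 0.7836; cost = 7.53%.
Revolver drawn: weight = 410/1895 = 0.2164; after-tax cost = 3.95% × (1 − 17%) = 3.2785%.
WACC = 0.7836 × 7.5300% + 0.2164 × 3.2785% = 6.6102%.
After the change:
Total capital V = 1485 + 410 = 1895.
Equity: weight = 1485/1895 = 0.7836; cost = 7.53%.
Revolver drawn: weight = 410/1895 = 0.2164; after-tax cost = 3.95% × (1 − 11.1%) = 3.5116%.
WACC = 0.7836 × 7.5300% + 0.2164 × 3.5116% = 6.6606%.
Change in WACC = 6.6606% − 6.6102% = 0.0504 pp.

+0.05 pp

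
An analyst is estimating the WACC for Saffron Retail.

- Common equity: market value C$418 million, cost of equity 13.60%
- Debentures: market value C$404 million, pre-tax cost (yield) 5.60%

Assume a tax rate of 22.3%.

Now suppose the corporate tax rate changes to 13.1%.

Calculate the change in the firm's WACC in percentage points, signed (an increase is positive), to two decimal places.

+0.25 pp

Current WACC:
Total capital V = 418 + 404 = 822.
Equity: weight = 418/822 = 0.5085; cost = 13.6%.
Debentures: weight = 404/822 = 0.4915; after-tax cost = 5.6% × (1 − 22.3%) = 4.3512%.
WACC = 0.5085 × 13.6000% + 0.4915 × 4.3512% = 9.0544%.
After the change:
Total capital V = 418 + 404 = 822.
Equity: weight = 418/822 = 0.5085; cost = 13.6%.
Debentures: weight = 404/822 = 0.4915; after-tax cost = 5.6% × (1 − 13.1%) = 4.8664%.
WACC = 0.5085 × 13.6000% + 0.4915 × 4.8664% = 9.3076%.
Change in WACC = 9.3076% − 9.0544% = 0.2532 pp.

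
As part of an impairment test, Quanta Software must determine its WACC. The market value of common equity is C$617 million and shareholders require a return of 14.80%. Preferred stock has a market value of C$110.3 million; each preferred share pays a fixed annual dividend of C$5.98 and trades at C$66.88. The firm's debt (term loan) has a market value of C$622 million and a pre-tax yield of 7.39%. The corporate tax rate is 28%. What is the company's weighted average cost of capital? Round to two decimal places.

9.95%

Cost of preferred: Rp = 5.98 / 66.88 = 8.9414%.
Total capital V = 617 + 110.3 + 622 = 1349.3.
Equity: weight = 617/1349.3 = 0.4573; cost = 14.8%.
Preferred: weight = 110.3/1349.3 = 0.0817; cost = 8.9414%.
Term loan: weight = 622/1349.3 = 0.4610; after-tax cost = 7.39% × (1 − 28%) = 5.3208%.
WACC = 0.4573 × 14.8000% + 0.0817 × 8.9414% + 0.4610 × 5.3208% = 9.9514%.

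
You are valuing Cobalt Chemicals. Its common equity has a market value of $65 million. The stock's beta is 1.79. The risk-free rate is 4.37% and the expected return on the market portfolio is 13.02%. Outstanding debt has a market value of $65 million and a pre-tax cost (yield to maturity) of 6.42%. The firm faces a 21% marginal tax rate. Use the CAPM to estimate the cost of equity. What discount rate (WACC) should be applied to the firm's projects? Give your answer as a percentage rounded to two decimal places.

Market risk premium = 13.02% − 4.37% = 8.65%.
Cost of equity via CAPM: Re = 4.37% + 1.79 × 8.65% = 19.8535%.
Total capital V = 65 + 65 = 130.
Equity: weight = 65/130 = 0.5000; cost = 19.8535%.
Debt: weight = 65/130 = 0.5000; after-tax cost = 6.42% × (1 − 21%) = 5.0718%.
WACC = 0.5000 × 19.8535% + 0.5000 × 5.0718% = 12.4627%.

12.46%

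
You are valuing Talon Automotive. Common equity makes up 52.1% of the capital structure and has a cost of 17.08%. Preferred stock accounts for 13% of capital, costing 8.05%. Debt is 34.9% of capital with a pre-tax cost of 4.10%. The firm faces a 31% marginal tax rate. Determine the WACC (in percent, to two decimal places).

10.93%

After-tax cost of debt = 4.1% × (1 − 31%) = 2.8290%.
WACC = 0.521 × 17.0800% + 0.130 × 8.0500% + 0.349 × 2.8290% = 10.9325%.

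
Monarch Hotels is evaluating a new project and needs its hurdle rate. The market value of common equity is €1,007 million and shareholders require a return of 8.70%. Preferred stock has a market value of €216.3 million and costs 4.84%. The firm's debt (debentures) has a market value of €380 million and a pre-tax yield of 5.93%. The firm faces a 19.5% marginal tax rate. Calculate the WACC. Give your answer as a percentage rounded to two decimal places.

7.25%

Total capital V = 1007 + 216.3 + 380 = 1603.3.
Equity: weight = 1007/1603.3 = 0.6281; cost = 8.7%.
Preferred: weight = 216.3/1603.3 = 0.1349; cost = 4.84%.
Debentures: weight = 380/1603.3 = 0.2370; after-tax cost = 5.93% × (1 − 19.5%) = 4.7736%.
WACC = 0.6281 × 8.7000% + 0.1349 × 4.8400% + 0.2370 × 4.7736% = 7.2487%.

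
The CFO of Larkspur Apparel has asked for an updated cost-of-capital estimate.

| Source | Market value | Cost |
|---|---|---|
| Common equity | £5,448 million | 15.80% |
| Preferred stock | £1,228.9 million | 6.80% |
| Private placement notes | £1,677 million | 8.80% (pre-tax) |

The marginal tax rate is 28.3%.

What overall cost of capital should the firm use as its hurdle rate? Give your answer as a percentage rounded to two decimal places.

12.57%

Total capital V = 5448 + 1228.9 + 1677 = 8353.9.
Equity: weight = 5448/8353.9 = 0.6522; cost = 15.8%.
Preferred: weight = 1228.9/8353.9 = 0.1471; cost = 6.8%.
Private placement notes: weight = 1677/8353.9 = 0.2007; after-tax cost = 8.8% × (1 − 28.3%) = 6.3096%.
WACC = 0.6522 × 15.8000% + 0.1471 × 6.8000% + 0.2007 × 6.3096% = 12.5709%.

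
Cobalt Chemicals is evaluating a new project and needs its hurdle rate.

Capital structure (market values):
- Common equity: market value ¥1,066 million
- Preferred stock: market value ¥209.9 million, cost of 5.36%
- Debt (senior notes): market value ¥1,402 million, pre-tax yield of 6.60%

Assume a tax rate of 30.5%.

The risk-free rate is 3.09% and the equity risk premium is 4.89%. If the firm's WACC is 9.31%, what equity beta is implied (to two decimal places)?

Total capital V = 1066 + 209.9 + 1402 = 2677.9.
Equity weight = 1066/2677.9 = 0.3981.
Preferred weight = 209.9/2677.9 = 0.0784.
Senior notes weight = 1402/2677.9 = 0.5235.
Debt contribution = 0.5235 × 6.6% × (1 − 30.5%) = 2.4015%.
Preferred contribution = 0.0784 × 5.36% = 0.4201%.
Required equity contribution = 9.31% − 2.8216% = 6.4884%  ⇒  Re = 16.2994%.
CAPM: 16.2994% = 3.09% + β × 4.89%  ⇒  β = 2.7013.

2.70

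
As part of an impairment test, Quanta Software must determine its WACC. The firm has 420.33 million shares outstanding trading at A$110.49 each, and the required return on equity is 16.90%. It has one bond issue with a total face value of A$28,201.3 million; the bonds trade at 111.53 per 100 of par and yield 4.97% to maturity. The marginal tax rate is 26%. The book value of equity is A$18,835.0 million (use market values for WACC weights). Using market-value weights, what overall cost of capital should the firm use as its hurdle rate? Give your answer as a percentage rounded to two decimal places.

11.56%

Market value of equity E = 110.49 × 420.33m = 46442.2617m. Market value of debt D = 28201.3m × 111.53/100 = 31452.90989m.
Total capital V = 46442.2617 + 31452.90989 = 77895.17159.
Equity: weight = 46442.2617/77895.17159 = 0.5962; cost = 16.9%.
Bonds outstanding: weight = 31452.90989/77895.17159 = 0.4038; after-tax cost = 4.97% × (1 − 26%) = 3.6778%.
WACC = 0.5962 × 16.9000% + 0.4038 × 3.6778% = 11.5611%.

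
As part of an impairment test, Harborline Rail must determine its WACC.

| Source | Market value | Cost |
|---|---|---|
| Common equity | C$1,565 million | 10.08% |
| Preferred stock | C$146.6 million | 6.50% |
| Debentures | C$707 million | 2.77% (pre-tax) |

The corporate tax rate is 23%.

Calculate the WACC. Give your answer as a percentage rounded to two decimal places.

Total capital V = 1565 + 146.6 + 707 = 2418.6.
Equity: weight = 1565/2418.6 = 0.6471; cost = 10.08%.
Preferred: weight = 146.6/2418.6 = 0.0606; cost = 6.5%.
Debentures: weight = 707/2418.6 = 0.2923; after-tax cost = 2.77% × (1 − 23%) = 2.1329%.
WACC = 0.6471 × 10.0800% + 0.0606 × 6.5000% + 0.2923 × 2.1329% = 7.5399%.

7.54%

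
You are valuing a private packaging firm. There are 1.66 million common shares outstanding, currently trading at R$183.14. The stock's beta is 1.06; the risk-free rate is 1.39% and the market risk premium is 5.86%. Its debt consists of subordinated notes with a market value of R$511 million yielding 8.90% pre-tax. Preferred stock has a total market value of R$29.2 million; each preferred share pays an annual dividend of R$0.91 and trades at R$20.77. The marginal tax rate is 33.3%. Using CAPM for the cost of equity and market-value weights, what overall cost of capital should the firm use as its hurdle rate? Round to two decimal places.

Cost of equity via CAPM: Re = 1.39% + 1.06 × 5.86% = 7.6016%.
Cost of preferred: Rp = 0.91 / 20.77 = 4.3813%.
Market value of equity E = 183.14 × 1.66m = 304.0124m.
Total capital V = 304.0124 + 29.2 + 511 = 844.2124.
Equity: weight = 304.0124/844.2124 = 0.3601; cost = 7.6016%.
Preferred: weight = 29.2/844.2124 = 0.0346; cost = 4.3813%.
Subordinated notes: weight = 511/844.2124 = 0.6053; after-tax cost = 8.9% × (1 − 33.3%) = 5.9363%.
WACC = 0.3601 × 7.6016% + 0.0346 × 4.3813% + 0.6053 × 5.9363% = 6.4822%.

6.48%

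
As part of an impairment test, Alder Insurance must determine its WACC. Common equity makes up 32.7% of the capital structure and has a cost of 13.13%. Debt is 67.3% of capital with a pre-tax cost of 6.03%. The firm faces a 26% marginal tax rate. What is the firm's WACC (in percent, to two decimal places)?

7.30%

After-tax cost of debt = 6.03% × (1 − 26%) = 4.4622%.
WACC = 0.327 × 13.1300% + 0.673 × 4.4622% = 7.2966%.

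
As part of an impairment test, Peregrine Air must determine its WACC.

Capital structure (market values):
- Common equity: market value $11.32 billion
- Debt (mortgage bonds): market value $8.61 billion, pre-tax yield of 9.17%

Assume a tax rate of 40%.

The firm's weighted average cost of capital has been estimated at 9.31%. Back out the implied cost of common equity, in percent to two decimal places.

12.21%

Total capital V = 11.32 + 8.61 = 19.93.
Equity weight = 11.32/19.93 = 0.5680.
Mortgage bonds weight = 8.61/19.93 = 0.4320.
Debt contribution = 0.4320 × 9.17% × (1 − 40%) = 2.3769%.
Required equity contribution = 9.31% − 2.3769% = 6.9331%.
Re = 6.9331% / 0.5680 = 12.2064%.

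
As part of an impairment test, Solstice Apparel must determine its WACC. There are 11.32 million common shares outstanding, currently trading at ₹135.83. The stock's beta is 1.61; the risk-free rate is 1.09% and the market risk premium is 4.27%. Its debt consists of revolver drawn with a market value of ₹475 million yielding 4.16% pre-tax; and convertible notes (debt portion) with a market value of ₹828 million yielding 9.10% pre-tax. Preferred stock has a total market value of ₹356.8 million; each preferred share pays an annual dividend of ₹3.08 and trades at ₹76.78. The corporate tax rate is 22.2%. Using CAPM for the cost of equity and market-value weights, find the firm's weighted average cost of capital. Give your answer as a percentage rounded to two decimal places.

6.59%

Cost of equity via CAPM: Re = 1.09% + 1.61 × 4.27% = 7.9647%.
Cost of preferred: Rp = 3.08 / 76.78 = 4.0115%.
Market value of equity E = 135.83 × 11.32m = 1537.5956m.
Total capital V = 1537.5956 + 356.8 + 475 + 828 = 3197.3956.
Equity: weight = 1537.5956/3197.3956 = 0.4809; cost = 7.9647%.
Preferred: weight = 356.8/3197.3956 = 0.1116; cost = 4.0115%.
Revolver drawn: weight = 475/3197.3956 = 0.1486; after-tax cost = 4.16% × (1 − 22.2%) = 3.2365%.
Convertible notes (debt portion): weight = 828/3197.3956 = 0.2590; after-tax cost = 9.1% × (1 − 22.2%) = 7.0798%.
WACC = 0.4809 × 7.9647% + 0.1116 × 4.0115% + 0.1486 × 3.2365% + 0.2590 × 7.0798% = 6.5920%.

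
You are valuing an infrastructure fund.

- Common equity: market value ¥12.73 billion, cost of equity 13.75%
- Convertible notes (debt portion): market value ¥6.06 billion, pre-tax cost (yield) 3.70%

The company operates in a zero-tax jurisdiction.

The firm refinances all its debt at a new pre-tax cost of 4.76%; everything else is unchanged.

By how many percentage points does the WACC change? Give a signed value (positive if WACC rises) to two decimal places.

+0.34 pp

Current WACC:
Total capital V = 12.73 + 6.06 = 18.79.
Equity: weight = 12.73/18.79 = 0.6775; cost = 13.75%.
Convertible notes (debt portion): weight = 6.06/18.79 = 0.3225; after-tax cost = 3.7% × (1 − 0%) = 3.7000%.
WACC = 0.6775 × 13.7500% + 0.3225 × 3.7000% = 10.5088%.
After the change:
Total capital V = 12.73 + 6.06 = 18.79.
Equity: weight = 12.73/18.79 = 0.6775; cost = 13.75%.
Convertible notes (debt portion): weight = 6.06/18.79 = 0.3225; after-tax cost = 4.76% × (1 − 0%) = 4.7600%.
WACC = 0.6775 × 13.7500% + 0.3225 × 4.7600% = 10.8506%.
Change in WACC = 10.8506% − 10.5088% = 0.3419 pp.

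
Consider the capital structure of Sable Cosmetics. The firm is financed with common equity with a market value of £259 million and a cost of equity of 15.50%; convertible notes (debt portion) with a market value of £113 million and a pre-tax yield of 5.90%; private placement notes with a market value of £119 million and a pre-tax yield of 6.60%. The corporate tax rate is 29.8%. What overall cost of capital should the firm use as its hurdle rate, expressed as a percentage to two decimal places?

Total capital V = 259 + 113 + 119 = 491.
Equity: weight = 259/491 = 0.5275; cost = 15.5%.
Convertible notes (debt portion): weight = 113/491 = 0.2301; after-tax cost = 5.9% × (1 − 29.8%) = 4.1418%.
Private placement notes: weight = 119/491 = 0.2424; after-tax cost = 6.6% × (1 − 29.8%) = 4.6332%.
WACC = 0.5275 × 15.5000% + 0.2301 × 4.1418% + 0.2424 × 4.6332% = 10.2523%.

10.25%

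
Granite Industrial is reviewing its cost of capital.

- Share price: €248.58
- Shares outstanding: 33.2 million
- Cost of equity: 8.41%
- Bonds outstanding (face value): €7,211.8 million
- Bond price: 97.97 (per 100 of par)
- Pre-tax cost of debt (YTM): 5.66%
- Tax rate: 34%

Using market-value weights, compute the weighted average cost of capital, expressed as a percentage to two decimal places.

6.25%

Market value of equity E = 248.58 × 33.2m = 8252.856m. Market value of debt D = 7211.8m × 97.97/100 = 7065.40046m.
Total capital V = 8252.856 + 7065.40046 = 15318.25646.
Equity: weight = 8252.856/15318.25646 = 0.5388; cost = 8.41%.
Bonds outstanding: weight = 7065.40046/15318.25646 = 0.4612; after-tax cost = 5.66% × (1 − 34%) = 3.7356%.
WACC = 0.5388 × 8.4100% + 0.4612 × 3.7356% = 6.2540%.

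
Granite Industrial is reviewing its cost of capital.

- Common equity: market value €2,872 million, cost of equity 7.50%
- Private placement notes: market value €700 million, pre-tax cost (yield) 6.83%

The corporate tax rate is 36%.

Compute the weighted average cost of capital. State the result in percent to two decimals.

Total capital V = 2872 + 700 = 3572.
Equity: weight = 2872/3572 = 0.8040; cost = 7.5%.
Private placement notes: weight = 700/3572 = 0.1960; after-tax cost = 6.83% × (1 − 36%) = 4.3712%.
WACC = 0.8040 × 7.5000% + 0.1960 × 4.3712% = 6.8869%.

6.89%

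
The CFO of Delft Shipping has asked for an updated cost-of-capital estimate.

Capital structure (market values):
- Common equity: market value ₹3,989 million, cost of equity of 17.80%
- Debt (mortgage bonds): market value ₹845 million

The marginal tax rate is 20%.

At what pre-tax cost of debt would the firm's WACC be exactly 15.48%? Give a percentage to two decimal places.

5.66%

Total capital V = 3989 + 845 = 4834.
Equity weight = 3989/4834 = 0.8252.
Mortgage bonds weight = 845/4834 = 0.1748.
Equity contribution = 0.8252 × 17.8% = 14.6885%.
Remaining for debt = 15.48% − 14.6885% = 0.7915%.
Rd × (1 − 20%) × 0.1748 = 0.7915%  ⇒  Rd = 5.6599%.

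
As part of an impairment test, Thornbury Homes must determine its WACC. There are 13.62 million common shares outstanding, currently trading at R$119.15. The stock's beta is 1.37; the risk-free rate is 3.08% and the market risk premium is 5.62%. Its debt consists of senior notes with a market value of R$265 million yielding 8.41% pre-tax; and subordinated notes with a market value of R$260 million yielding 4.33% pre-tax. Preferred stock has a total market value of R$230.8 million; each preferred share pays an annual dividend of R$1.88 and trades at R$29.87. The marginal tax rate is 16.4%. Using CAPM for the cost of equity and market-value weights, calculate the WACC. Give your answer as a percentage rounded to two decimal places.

Cost of equity via CAPM: Re = 3.08% + 1.37 × 5.62% = 10.7794%.
Cost of preferred: Rp = 1.88 / 29.87 = 6.2939%.
Market value of equity E = 119.15 × 13.62m = 1622.823m.
Total capital V = 1622.823 + 230.8 + 265 + 260 = 2378.623.
Equity: weight = 1622.823/2378.623 = 0.6823; cost = 10.7794%.
Preferred: weight = 230.8/2378.623 = 0.0970; cost = 6.2939%.
Senior notes: weight = 265/2378.623 = 0.1114; after-tax cost = 8.41% × (1 − 16.4%) = 7.0308%.
Subordinated notes: weight = 260/2378.623 = 0.1093; after-tax cost = 4.33% × (1 − 16.4%) = 3.6199%.
WACC = 0.6823 × 10.7794% + 0.0970 × 6.2939% + 0.1114 × 7.0308% + 0.1093 × 3.6199% = 9.1440%.

9.14%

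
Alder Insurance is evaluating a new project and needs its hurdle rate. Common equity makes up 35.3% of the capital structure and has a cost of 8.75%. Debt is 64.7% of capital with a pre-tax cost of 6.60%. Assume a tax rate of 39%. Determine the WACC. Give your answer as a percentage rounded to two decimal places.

After-tax cost of debt = 6.6% × (1 − 39%) = 4.0260%.
WACC = 0.353 × 8.7500% + 0.647 × 4.0260% = 5.6936%.

5.69%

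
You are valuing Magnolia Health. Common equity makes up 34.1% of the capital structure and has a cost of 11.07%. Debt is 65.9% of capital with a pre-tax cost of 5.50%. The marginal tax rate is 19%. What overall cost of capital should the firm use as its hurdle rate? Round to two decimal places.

After-tax cost of debt = 5.5% × (1 − 19%) = 4.4550%.
WACC = 0.341 × 11.0700% + 0.659 × 4.4550% = 6.7107%.

6.71%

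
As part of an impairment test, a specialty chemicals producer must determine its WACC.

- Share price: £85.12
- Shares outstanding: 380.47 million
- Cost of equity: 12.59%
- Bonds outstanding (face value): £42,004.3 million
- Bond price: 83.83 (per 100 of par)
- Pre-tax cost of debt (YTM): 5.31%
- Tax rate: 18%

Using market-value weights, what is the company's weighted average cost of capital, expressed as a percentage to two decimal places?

Market value of equity E = 85.12 × 380.47m = 32385.6064m. Market value of debt D = 42004.3m × 83.83/100 = 35212.20469m.
Total capital V = 32385.6064 + 35212.20469 = 67597.81109.
Equity: weight = 32385.6064/67597.81109 = 0.4791; cost = 12.59%.
Bonds outstanding: weight = 35212.20469/67597.81109 = 0.5209; after-tax cost = 5.31% × (1 − 18%) = 4.3542%.
WACC = 0.4791 × 12.5900% + 0.5209 × 4.3542% = 8.2999%.

8.30%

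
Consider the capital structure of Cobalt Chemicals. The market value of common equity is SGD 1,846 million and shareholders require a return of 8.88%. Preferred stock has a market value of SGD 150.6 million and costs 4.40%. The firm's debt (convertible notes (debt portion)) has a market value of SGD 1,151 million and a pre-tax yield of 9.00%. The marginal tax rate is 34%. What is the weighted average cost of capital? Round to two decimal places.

7.59%

Total capital V = 1846 + 150.6 + 1151 = 3147.6.
Equity: weight = 1846/3147.6 = 0.5865; cost = 8.88%.
Preferred: weight = 150.6/3147.6 = 0.0478; cost = 4.4%.
Convertible notes (debt portion): weight = 1151/3147.6 = 0.3657; after-tax cost = 9% × (1 − 34%) = 5.9400%.
WACC = 0.5865 × 8.8800% + 0.0478 × 4.4000% + 0.3657 × 5.9400% = 7.5906%.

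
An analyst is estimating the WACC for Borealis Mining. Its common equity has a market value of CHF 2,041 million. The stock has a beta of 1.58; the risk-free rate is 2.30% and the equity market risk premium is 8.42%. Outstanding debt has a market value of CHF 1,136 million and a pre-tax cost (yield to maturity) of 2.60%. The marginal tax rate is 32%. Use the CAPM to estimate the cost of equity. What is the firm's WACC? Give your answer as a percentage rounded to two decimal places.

10.66%

Cost of equity via CAPM: Re = 2.3% + 1.58 × 8.42% = 15.6036%.
Total capital V = 2041 + 1136 = 3177.
Equity: weight = 2041/3177 = 0.6424; cost = 15.6036%.
Debt: weight = 1136/3177 = 0.3576; after-tax cost = 2.6% × (1 − 32%) = 1.7680%.
WACC = 0.6424 × 15.6036% + 0.3576 × 1.7680% = 10.6564%.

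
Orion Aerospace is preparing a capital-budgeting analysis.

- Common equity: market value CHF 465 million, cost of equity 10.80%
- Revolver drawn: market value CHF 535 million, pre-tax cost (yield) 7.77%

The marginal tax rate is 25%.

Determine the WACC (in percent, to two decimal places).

8.14%

Total capital V = 465 + 535 = 1000.
Equity: weight = 465/1000 = 0.4650; cost = 10.8%.
Revolver drawn: weight = 535/1000 = 0.5350; after-tax cost = 7.77% × (1 − 25%) = 5.8275%.
WACC = 0.4650 × 10.8000% + 0.5350 × 5.8275% = 8.1397%.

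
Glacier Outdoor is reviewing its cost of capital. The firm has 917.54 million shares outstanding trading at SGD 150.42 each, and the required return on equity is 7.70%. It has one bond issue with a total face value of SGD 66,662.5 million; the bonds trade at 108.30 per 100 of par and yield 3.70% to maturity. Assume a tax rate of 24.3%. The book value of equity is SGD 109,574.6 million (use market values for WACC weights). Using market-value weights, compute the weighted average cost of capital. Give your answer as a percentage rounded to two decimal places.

6.02%

Market value of equity E = 150.42 × 917.54m = 138016.3668m. Market value of debt D = 66662.5m × 108.3/100 = 72195.4875m.
Total capital V = 138016.3668 + 72195.4875 = 210211.8543.
Equity: weight = 138016.3668/210211.8543 = 0.6566; cost = 7.7%.
Bonds outstanding: weight = 72195.4875/210211.8543 = 0.3434; after-tax cost = 3.7% × (1 − 24.3%) = 2.8009%.
WACC = 0.6566 × 7.7000% + 0.3434 × 2.8009% = 6.0174%.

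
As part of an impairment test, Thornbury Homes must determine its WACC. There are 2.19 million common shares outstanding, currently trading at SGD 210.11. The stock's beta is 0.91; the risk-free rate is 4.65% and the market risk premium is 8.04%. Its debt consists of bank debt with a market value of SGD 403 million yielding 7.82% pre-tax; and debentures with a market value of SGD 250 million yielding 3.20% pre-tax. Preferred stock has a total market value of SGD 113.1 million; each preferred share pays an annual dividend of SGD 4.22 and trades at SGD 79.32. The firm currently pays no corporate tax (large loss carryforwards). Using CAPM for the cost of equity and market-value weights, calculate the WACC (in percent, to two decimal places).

Cost of equity via CAPM: Re = 4.65% + 0.91 × 8.04% = 11.9664%.
Cost of preferred: Rp = 4.22 / 79.32 = 5.3202%.
Market value of equity E = 210.11 × 2.19m = 460.1409m.
Total capital V = 460.1409 + 113.1 + 403 + 250 = 1226.2409.
Equity: weight = 460.1409/1226.2409 = 0.3752; cost = 11.9664%.
Preferred: weight = 113.1/1226.2409 = 0.0922; cost = 5.3202%.
Bank debt: weight = 403/1226.2409 = 0.3286; after-tax cost = 7.82% × (1 − 0%) = 7.8200%.
Debentures: weight = 250/1226.2409 = 0.2039; after-tax cost = 3.2% × (1 − 0%) = 3.2000%.
WACC = 0.3752 × 11.9664% + 0.0922 × 5.3202% + 0.3286 × 7.8200% + 0.2039 × 3.2000% = 8.2034%.

8.20%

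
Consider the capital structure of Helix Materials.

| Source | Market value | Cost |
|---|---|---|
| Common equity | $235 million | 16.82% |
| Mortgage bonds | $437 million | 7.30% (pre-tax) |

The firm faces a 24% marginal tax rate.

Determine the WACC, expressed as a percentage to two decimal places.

9.49%

Total capital V = 235 + 437 = 672.
Equity: weight = 235/672 = 0.3497; cost = 16.82%.
Mortgage bonds: weight = 437/672 = 0.6503; after-tax cost = 7.3% × (1 − 24%) = 5.5480%.
WACC = 0.3497 × 16.8200% + 0.6503 × 5.5480% = 9.4898%.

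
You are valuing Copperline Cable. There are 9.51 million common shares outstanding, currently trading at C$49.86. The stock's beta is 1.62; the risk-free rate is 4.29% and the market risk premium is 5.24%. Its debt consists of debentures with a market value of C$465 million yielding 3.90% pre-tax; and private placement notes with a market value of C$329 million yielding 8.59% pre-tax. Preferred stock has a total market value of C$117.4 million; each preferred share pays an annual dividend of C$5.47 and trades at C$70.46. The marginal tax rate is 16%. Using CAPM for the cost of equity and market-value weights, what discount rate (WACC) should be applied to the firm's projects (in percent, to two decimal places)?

Cost of equity via CAPM: Re = 4.29% + 1.62 × 5.24% = 12.7788%.
Cost of preferred: Rp = 5.47 / 70.46 = 7.7633%.
Market value of equity E = 49.86 × 9.51m = 474.1686m.
Total capital V = 474.1686 + 117.4 + 465 + 329 = 1385.5686.
Equity: weight = 474.1686/1385.5686 = 0.3422; cost = 12.7788%.
Preferred: weight = 117.4/1385.5686 = 0.0847; cost = 7.7633%.
Debentures: weight = 465/1385.5686 = 0.3356; after-tax cost = 3.9% × (1 − 16%) = 3.2760%.
Private placement notes: weight = 329/1385.5686 = 0.2374; after-tax cost = 8.59% × (1 − 16%) = 7.2156%.
WACC = 0.3422 × 12.7788% + 0.0847 × 7.7633% + 0.3356 × 3.2760% + 0.2374 × 7.2156% = 7.8437%.

7.84%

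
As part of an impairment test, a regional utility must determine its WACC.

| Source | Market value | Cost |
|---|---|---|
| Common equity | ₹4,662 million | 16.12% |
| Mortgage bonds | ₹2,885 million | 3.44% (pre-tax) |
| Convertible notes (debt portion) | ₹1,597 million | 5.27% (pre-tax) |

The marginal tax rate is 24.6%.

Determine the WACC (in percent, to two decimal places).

9.73%

Total capital V = 4662 + 2885 + 1597 = 9144.
Equity: weight = 4662/9144 = 0.5098; cost = 16.12%.
Mortgage bonds: weight = 2885/9144 = 0.3155; after-tax cost = 3.44% × (1 − 24.6%) = 2.5938%.
Convertible notes (debt portion): weight = 1597/9144 = 0.1747; after-tax cost = 5.27% × (1 − 24.6%) = 3.9736%.
WACC = 0.5098 × 16.1200% + 0.3155 × 2.5938% + 0.1747 × 3.9736% = 9.7310%.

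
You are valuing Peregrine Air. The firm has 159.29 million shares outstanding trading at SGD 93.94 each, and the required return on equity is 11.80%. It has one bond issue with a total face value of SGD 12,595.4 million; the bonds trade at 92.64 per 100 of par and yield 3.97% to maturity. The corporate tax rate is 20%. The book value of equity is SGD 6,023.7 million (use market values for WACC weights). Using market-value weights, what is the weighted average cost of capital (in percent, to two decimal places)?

8.02%

Market value of equity E = 93.94 × 159.29m = 14963.7026m. Market value of debt D = 12595.4m × 92.64/100 = 11668.37856m.
Total capital V = 14963.7026 + 11668.37856 = 26632.08116.
Equity: weight = 14963.7026/26632.08116 = 0.5619; cost = 11.8%.
Bonds outstanding: weight = 11668.37856/26632.08116 = 0.4381; after-tax cost = 3.97% × (1 − 20%) = 3.1760%.
WACC = 0.5619 × 11.8000% + 0.4381 × 3.1760% = 8.0215%.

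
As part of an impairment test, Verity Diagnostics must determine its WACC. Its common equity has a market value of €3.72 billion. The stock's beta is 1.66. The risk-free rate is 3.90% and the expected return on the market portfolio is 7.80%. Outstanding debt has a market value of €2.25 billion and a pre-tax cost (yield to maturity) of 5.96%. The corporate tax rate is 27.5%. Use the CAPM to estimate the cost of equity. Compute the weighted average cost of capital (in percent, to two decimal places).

Market risk premium = 7.8% − 3.9% = 3.9%.
Cost of equity via CAPM: Re = 3.9% + 1.66 × 3.9% = 10.3740%.
Total capital V = 3.72 + 2.25 = 5.97.
Equity: weight = 3.72/5.97 = 0.6231; cost = 10.374%.
Debt: weight = 2.25/5.97 = 0.3769; after-tax cost = 5.96% × (1 − 27.5%) = 4.3210%.
WACC = 0.6231 × 10.3740% + 0.3769 × 4.3210% = 8.0927%.

8.09%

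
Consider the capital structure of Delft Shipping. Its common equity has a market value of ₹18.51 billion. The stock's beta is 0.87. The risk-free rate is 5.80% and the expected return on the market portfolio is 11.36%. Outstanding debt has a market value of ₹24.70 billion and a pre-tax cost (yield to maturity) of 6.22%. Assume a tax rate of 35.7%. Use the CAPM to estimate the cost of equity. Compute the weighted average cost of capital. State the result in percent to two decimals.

Market risk premium = 11.36% − 5.8% = 5.56%.
Cost of equity via CAPM: Re = 5.8% + 0.87 × 5.56% = 10.6372%.
Total capital V = 18.51 + 24.7 = 43.21.
Equity: weight = 18.51/43.21 = 0.4284; cost = 10.6372%.
Debt: weight = 24.7/43.21 = 0.5716; after-tax cost = 6.22% × (1 − 35.7%) = 3.9995%.
WACC = 0.4284 × 10.6372% + 0.5716 × 3.9995% = 6.8429%.

6.84%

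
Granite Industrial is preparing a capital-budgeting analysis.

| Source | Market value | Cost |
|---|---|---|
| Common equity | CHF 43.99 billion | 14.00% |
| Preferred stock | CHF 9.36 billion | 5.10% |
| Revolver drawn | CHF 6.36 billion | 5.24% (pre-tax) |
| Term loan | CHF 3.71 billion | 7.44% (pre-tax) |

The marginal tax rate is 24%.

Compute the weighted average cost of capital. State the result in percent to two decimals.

Total capital V = 43.99 + 9.36 + 6.36 + 3.71 = 63.42.
Equity: weight = 43.99/63.42 = 0.6936; cost = 14%.
Preferred: weight = 9.36/63.42 = 0.1476; cost = 5.1%.
Revolver drawn: weight = 6.36/63.42 = 0.1003; after-tax cost = 5.24% × (1 − 24%) = 3.9824%.
Term loan: weight = 3.71/63.42 = 0.0585; after-tax cost = 7.44% × (1 − 24%) = 5.6544%.
WACC = 0.6936 × 14.0000% + 0.1476 × 5.1000% + 0.1003 × 3.9824% + 0.0585 × 5.6544% = 11.1937%.

11.19%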